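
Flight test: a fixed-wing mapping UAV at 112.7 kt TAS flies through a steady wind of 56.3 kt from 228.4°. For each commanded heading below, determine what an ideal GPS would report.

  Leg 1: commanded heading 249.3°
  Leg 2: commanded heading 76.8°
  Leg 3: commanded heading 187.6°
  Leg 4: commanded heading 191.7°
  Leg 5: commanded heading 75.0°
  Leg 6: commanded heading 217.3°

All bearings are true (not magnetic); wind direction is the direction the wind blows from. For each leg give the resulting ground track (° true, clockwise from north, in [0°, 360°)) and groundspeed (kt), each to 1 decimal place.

Leg 1: heading 249.3°; drift +18.5° → track 267.8°, groundspeed 63.4 kt
Leg 2: heading 76.8°; drift -9.4° → track 67.4°, groundspeed 164.4 kt
Leg 3: heading 187.6°; drift -27.7° → track 159.9°, groundspeed 79.1 kt
Leg 4: heading 191.7°; drift -26.5° → track 165.2°, groundspeed 75.5 kt
Leg 5: heading 75.0°; drift -8.8° → track 66.2°, groundspeed 165.0 kt
Leg 6: heading 217.3°; drift -10.7° → track 206.6°, groundspeed 58.5 kt

Leg 1: track=267.8°, groundspeed=63.4 kt
Leg 2: track=67.4°, groundspeed=164.4 kt
Leg 3: track=159.9°, groundspeed=79.1 kt
Leg 4: track=165.2°, groundspeed=75.5 kt
Leg 5: track=66.2°, groundspeed=165.0 kt
Leg 6: track=206.6°, groundspeed=58.5 kt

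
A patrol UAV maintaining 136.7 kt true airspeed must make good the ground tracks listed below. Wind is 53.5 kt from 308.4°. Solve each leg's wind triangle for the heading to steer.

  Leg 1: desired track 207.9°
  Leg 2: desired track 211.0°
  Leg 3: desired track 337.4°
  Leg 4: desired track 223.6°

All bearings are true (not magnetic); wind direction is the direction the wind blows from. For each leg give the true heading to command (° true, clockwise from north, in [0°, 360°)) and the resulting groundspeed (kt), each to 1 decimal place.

Leg 1: desired track 207.9°; wind correction +22.6° → command heading 230.5°, groundspeed 135.9 kt
Leg 2: desired track 211.0°; wind correction +22.8° → command heading 233.8°, groundspeed 132.9 kt
Leg 3: desired track 337.4°; wind correction -10.9° → command heading 326.5°, groundspeed 87.4 kt
Leg 4: desired track 223.6°; wind correction +22.9° → command heading 246.5°, groundspeed 121.0 kt

Leg 1: heading=230.5°, groundspeed=135.9 kt
Leg 2: heading=233.8°, groundspeed=132.9 kt
Leg 3: heading=326.5°, groundspeed=87.4 kt
Leg 4: heading=246.5°, groundspeed=121.0 kt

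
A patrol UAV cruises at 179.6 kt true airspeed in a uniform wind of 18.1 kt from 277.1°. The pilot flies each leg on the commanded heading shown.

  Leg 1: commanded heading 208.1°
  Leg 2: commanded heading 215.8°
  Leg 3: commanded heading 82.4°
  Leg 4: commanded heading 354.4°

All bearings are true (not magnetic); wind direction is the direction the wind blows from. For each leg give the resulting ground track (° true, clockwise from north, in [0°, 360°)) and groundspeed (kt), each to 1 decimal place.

Leg 1: track=202.5°, groundspeed=173.9 kt
Leg 2: track=210.5°, groundspeed=171.6 kt
Leg 3: track=83.7°, groundspeed=197.2 kt
Leg 4: track=0.1°, groundspeed=176.5 kt

Leg 1: heading 208.1°; drift -5.6° → track 202.5°, groundspeed 173.9 kt
Leg 2: heading 215.8°; drift -5.3° → track 210.5°, groundspeed 171.6 kt
Leg 3: heading 82.4°; drift +1.3° → track 83.7°, groundspeed 197.2 kt
Leg 4: heading 354.4°; drift +5.7° → track 0.1°, groundspeed 176.5 kt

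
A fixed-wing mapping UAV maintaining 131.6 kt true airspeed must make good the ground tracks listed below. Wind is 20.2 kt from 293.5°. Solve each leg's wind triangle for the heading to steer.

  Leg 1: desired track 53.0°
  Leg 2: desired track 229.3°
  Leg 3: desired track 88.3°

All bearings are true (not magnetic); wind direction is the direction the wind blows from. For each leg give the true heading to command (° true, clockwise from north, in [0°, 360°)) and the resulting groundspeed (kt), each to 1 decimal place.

Leg 1: heading=45.3°, groundspeed=140.4 kt
Leg 2: heading=237.2°, groundspeed=121.5 kt
Leg 3: heading=84.6°, groundspeed=149.6 kt

Leg 1: desired track 53.0°; wind correction -7.7° → command heading 45.3°, groundspeed 140.4 kt
Leg 2: desired track 229.3°; wind correction +7.9° → command heading 237.2°, groundspeed 121.5 kt
Leg 3: desired track 88.3°; wind correction -3.7° → command heading 84.6°, groundspeed 149.6 kt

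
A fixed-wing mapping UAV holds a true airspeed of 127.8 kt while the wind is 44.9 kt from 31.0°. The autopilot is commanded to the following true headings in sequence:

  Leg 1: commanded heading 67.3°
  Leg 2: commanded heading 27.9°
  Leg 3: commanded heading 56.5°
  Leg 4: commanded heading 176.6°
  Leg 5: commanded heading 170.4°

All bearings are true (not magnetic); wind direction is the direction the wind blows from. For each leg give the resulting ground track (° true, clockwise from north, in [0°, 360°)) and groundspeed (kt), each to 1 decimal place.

Leg 1: heading 67.3°; drift +16.2° → track 83.5°, groundspeed 95.4 kt
Leg 2: heading 27.9°; drift -1.7° → track 26.2°, groundspeed 83.0 kt
Leg 3: heading 56.5°; drift +12.5° → track 69.0°, groundspeed 89.4 kt
Leg 4: heading 176.6°; drift +8.7° → track 185.3°, groundspeed 166.8 kt
Leg 5: heading 170.4°; drift +10.2° → track 180.6°, groundspeed 164.5 kt

Leg 1: track=83.5°, groundspeed=95.4 kt
Leg 2: track=26.2°, groundspeed=83.0 kt
Leg 3: track=69.0°, groundspeed=89.4 kt
Leg 4: track=185.3°, groundspeed=166.8 kt
Leg 5: track=180.6°, groundspeed=164.5 kt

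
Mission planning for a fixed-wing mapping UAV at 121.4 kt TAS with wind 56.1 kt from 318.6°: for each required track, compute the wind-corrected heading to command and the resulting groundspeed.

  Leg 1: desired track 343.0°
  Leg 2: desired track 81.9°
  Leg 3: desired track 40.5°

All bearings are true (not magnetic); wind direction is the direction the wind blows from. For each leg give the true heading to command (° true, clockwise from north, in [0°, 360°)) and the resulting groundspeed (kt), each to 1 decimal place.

Leg 1: heading=332.0°, groundspeed=68.1 kt
Leg 2: heading=59.2°, groundspeed=142.8 kt
Leg 3: heading=13.3°, groundspeed=100.0 kt

Leg 1: desired track 343.0°; wind correction -11.0° → command heading 332.0°, groundspeed 68.1 kt
Leg 2: desired track 81.9°; wind correction -22.7° → command heading 59.2°, groundspeed 142.8 kt
Leg 3: desired track 40.5°; wind correction -27.2° → command heading 13.3°, groundspeed 100.0 kt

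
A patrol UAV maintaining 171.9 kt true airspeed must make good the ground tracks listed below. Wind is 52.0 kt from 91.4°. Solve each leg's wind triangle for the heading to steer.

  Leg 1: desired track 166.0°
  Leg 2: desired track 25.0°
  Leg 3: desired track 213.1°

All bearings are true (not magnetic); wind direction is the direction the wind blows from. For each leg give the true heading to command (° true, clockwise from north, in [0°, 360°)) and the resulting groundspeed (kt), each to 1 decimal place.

Leg 1: heading=149.0°, groundspeed=150.6 kt
Leg 2: heading=41.1°, groundspeed=144.3 kt
Leg 3: heading=198.2°, groundspeed=193.4 kt

Leg 1: desired track 166.0°; wind correction -17.0° → command heading 149.0°, groundspeed 150.6 kt
Leg 2: desired track 25.0°; wind correction +16.1° → command heading 41.1°, groundspeed 144.3 kt
Leg 3: desired track 213.1°; wind correction -14.9° → command heading 198.2°, groundspeed 193.4 kt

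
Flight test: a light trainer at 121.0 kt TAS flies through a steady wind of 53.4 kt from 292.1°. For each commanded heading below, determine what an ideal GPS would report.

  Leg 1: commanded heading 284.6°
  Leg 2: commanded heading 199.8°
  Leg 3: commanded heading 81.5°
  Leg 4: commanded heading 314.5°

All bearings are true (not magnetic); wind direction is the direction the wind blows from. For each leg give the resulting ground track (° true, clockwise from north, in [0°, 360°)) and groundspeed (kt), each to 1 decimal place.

Leg 1: track=278.8°, groundspeed=68.4 kt
Leg 2: track=176.4°, groundspeed=134.2 kt
Leg 3: track=90.7°, groundspeed=169.2 kt
Leg 4: track=330.4°, groundspeed=74.5 kt

Leg 1: heading 284.6°; drift -5.8° → track 278.8°, groundspeed 68.4 kt
Leg 2: heading 199.8°; drift -23.4° → track 176.4°, groundspeed 134.2 kt
Leg 3: heading 81.5°; drift +9.2° → track 90.7°, groundspeed 169.2 kt
Leg 4: heading 314.5°; drift +15.9° → track 330.4°, groundspeed 74.5 kt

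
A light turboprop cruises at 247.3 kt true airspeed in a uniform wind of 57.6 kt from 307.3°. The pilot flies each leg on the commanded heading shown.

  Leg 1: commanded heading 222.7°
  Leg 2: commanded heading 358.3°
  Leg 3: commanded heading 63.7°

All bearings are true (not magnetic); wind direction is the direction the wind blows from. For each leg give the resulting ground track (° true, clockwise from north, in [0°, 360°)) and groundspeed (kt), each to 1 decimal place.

Leg 1: heading 222.7°; drift -13.3° → track 209.4°, groundspeed 248.6 kt
Leg 2: heading 358.3°; drift +12.0° → track 10.3°, groundspeed 215.7 kt
Leg 3: heading 63.7°; drift +10.7° → track 74.4°, groundspeed 277.7 kt

Leg 1: track=209.4°, groundspeed=248.6 kt
Leg 2: track=10.3°, groundspeed=215.7 kt
Leg 3: track=74.4°, groundspeed=277.7 kt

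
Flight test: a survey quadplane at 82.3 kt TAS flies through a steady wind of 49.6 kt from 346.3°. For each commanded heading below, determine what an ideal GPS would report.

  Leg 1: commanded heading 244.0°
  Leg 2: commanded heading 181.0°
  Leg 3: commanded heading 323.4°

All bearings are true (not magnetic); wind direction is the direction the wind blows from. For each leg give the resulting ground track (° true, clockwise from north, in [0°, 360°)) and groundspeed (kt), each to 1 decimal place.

Leg 1: track=216.4°, groundspeed=104.8 kt
Leg 2: track=175.5°, groundspeed=130.9 kt
Leg 3: track=295.6°, groundspeed=41.4 kt

Leg 1: heading 244.0°; drift -27.6° → track 216.4°, groundspeed 104.8 kt
Leg 2: heading 181.0°; drift -5.5° → track 175.5°, groundspeed 130.9 kt
Leg 3: heading 323.4°; drift -27.8° → track 295.6°, groundspeed 41.4 kt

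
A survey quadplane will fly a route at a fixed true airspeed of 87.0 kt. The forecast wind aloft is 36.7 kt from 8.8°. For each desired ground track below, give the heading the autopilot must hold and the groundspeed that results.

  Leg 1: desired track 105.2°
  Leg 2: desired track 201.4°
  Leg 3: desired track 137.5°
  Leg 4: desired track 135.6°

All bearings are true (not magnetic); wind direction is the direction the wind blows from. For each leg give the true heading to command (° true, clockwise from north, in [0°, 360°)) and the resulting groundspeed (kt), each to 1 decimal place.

Leg 1: desired track 105.2°; wind correction -24.8° → command heading 80.4°, groundspeed 83.1 kt
Leg 2: desired track 201.4°; wind correction +5.3° → command heading 206.7°, groundspeed 122.4 kt
Leg 3: desired track 137.5°; wind correction -19.2° → command heading 118.3°, groundspeed 105.1 kt
Leg 4: desired track 135.6°; wind correction -19.7° → command heading 115.9°, groundspeed 103.9 kt

Leg 1: heading=80.4°, groundspeed=83.1 kt
Leg 2: heading=206.7°, groundspeed=122.4 kt
Leg 3: heading=118.3°, groundspeed=105.1 kt
Leg 4: heading=115.9°, groundspeed=103.9 kt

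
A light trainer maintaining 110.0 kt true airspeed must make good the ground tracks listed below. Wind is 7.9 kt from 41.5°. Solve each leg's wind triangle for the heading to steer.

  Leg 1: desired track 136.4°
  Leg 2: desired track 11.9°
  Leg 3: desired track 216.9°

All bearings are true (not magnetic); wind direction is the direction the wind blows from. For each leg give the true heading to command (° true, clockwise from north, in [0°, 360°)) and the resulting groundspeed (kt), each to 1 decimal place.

Leg 1: heading=132.3°, groundspeed=110.4 kt
Leg 2: heading=13.9°, groundspeed=103.1 kt
Leg 3: heading=216.6°, groundspeed=117.9 kt

Leg 1: desired track 136.4°; wind correction -4.1° → command heading 132.3°, groundspeed 110.4 kt
Leg 2: desired track 11.9°; wind correction +2.0° → command heading 13.9°, groundspeed 103.1 kt
Leg 3: desired track 216.9°; wind correction -0.3° → command heading 216.6°, groundspeed 117.9 kt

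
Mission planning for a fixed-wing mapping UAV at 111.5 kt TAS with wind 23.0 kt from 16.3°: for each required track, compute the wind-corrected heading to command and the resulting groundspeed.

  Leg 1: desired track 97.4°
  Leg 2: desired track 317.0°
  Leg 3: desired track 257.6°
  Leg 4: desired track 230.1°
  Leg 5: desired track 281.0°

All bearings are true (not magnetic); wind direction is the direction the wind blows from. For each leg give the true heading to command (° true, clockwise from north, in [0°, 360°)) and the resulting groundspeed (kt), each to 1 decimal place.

Leg 1: desired track 97.4°; wind correction -11.8° → command heading 85.6°, groundspeed 105.6 kt
Leg 2: desired track 317.0°; wind correction +10.2° → command heading 327.2°, groundspeed 98.0 kt
Leg 3: desired track 257.6°; wind correction +10.4° → command heading 268.0°, groundspeed 120.7 kt
Leg 4: desired track 230.1°; wind correction +6.6° → command heading 236.7°, groundspeed 129.9 kt
Leg 5: desired track 281.0°; wind correction +11.9° → command heading 292.9°, groundspeed 111.2 kt

Leg 1: heading=85.6°, groundspeed=105.6 kt
Leg 2: heading=327.2°, groundspeed=98.0 kt
Leg 3: heading=268.0°, groundspeed=120.7 kt
Leg 4: heading=236.7°, groundspeed=129.9 kt
Leg 5: heading=292.9°, groundspeed=111.2 kt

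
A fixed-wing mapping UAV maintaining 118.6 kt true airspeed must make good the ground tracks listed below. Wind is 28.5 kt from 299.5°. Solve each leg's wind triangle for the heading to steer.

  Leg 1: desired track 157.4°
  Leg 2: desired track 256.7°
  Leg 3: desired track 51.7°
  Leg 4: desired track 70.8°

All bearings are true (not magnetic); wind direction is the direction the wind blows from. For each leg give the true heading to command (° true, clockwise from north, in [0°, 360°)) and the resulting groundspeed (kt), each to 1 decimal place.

Leg 1: heading=165.9°, groundspeed=139.8 kt
Leg 2: heading=266.1°, groundspeed=96.1 kt
Leg 3: heading=38.8°, groundspeed=126.4 kt
Leg 4: heading=60.4°, groundspeed=135.5 kt

Leg 1: desired track 157.4°; wind correction +8.5° → command heading 165.9°, groundspeed 139.8 kt
Leg 2: desired track 256.7°; wind correction +9.4° → command heading 266.1°, groundspeed 96.1 kt
Leg 3: desired track 51.7°; wind correction -12.9° → command heading 38.8°, groundspeed 126.4 kt
Leg 4: desired track 70.8°; wind correction -10.4° → command heading 60.4°, groundspeed 135.5 kt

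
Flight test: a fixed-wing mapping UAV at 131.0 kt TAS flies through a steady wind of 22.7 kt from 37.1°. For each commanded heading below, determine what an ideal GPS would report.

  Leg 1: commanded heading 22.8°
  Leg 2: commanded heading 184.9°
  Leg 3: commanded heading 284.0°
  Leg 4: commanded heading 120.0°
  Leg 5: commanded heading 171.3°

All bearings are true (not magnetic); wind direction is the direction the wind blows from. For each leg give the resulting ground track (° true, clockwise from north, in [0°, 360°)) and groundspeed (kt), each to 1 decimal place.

Leg 1: heading 22.8°; drift -2.9° → track 19.9°, groundspeed 109.1 kt
Leg 2: heading 184.9°; drift +4.6° → track 189.5°, groundspeed 150.7 kt
Leg 3: heading 284.0°; drift -8.5° → track 275.5°, groundspeed 141.5 kt
Leg 4: heading 120.0°; drift +10.0° → track 130.0°, groundspeed 130.2 kt
Leg 5: heading 171.3°; drift +6.3° → track 177.6°, groundspeed 147.7 kt

Leg 1: track=19.9°, groundspeed=109.1 kt
Leg 2: track=189.5°, groundspeed=150.7 kt
Leg 3: track=275.5°, groundspeed=141.5 kt
Leg 4: track=130.0°, groundspeed=130.2 kt
Leg 5: track=177.6°, groundspeed=147.7 kt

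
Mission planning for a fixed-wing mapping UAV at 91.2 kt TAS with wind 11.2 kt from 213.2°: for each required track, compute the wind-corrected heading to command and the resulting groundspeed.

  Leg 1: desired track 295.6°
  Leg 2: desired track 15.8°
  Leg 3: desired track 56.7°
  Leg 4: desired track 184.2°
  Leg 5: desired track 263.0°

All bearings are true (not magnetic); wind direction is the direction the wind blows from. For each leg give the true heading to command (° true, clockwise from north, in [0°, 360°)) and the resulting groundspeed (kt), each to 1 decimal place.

Leg 1: heading=288.6°, groundspeed=89.0 kt
Leg 2: heading=13.7°, groundspeed=101.8 kt
Leg 3: heading=59.5°, groundspeed=101.4 kt
Leg 4: heading=187.6°, groundspeed=81.2 kt
Leg 5: heading=257.6°, groundspeed=83.6 kt

Leg 1: desired track 295.6°; wind correction -7.0° → command heading 288.6°, groundspeed 89.0 kt
Leg 2: desired track 15.8°; wind correction -2.1° → command heading 13.7°, groundspeed 101.8 kt
Leg 3: desired track 56.7°; wind correction +2.8° → command heading 59.5°, groundspeed 101.4 kt
Leg 4: desired track 184.2°; wind correction +3.4° → command heading 187.6°, groundspeed 81.2 kt
Leg 5: desired track 263.0°; wind correction -5.4° → command heading 257.6°, groundspeed 83.6 kt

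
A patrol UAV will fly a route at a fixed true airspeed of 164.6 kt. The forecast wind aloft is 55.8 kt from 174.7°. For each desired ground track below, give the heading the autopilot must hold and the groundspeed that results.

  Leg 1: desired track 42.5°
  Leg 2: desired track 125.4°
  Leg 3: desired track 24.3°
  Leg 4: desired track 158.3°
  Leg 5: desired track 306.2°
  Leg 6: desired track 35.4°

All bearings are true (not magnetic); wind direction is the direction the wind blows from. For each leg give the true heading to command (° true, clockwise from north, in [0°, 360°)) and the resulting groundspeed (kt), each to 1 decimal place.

Leg 1: desired track 42.5°; wind correction +14.5° → command heading 57.0°, groundspeed 196.8 kt
Leg 2: desired track 125.4°; wind correction +14.9° → command heading 140.3°, groundspeed 122.7 kt
Leg 3: desired track 24.3°; wind correction +9.6° → command heading 33.9°, groundspeed 210.8 kt
Leg 4: desired track 158.3°; wind correction +5.5° → command heading 163.8°, groundspeed 110.3 kt
Leg 5: desired track 306.2°; wind correction -14.7° → command heading 291.5°, groundspeed 196.2 kt
Leg 6: desired track 35.4°; wind correction +12.8° → command heading 48.2°, groundspeed 202.8 kt

Leg 1: heading=57.0°, groundspeed=196.8 kt
Leg 2: heading=140.3°, groundspeed=122.7 kt
Leg 3: heading=33.9°, groundspeed=210.8 kt
Leg 4: heading=163.8°, groundspeed=110.3 kt
Leg 5: heading=291.5°, groundspeed=196.2 kt
Leg 6: heading=48.2°, groundspeed=202.8 kt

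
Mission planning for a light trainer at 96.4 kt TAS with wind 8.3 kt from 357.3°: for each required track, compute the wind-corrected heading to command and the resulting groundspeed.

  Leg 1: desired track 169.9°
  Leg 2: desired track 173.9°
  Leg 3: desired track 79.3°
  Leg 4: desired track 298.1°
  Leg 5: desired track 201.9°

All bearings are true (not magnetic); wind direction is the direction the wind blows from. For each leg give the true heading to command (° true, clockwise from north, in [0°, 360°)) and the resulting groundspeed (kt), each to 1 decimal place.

Leg 1: desired track 169.9°; wind correction -0.6° → command heading 169.3°, groundspeed 104.6 kt
Leg 2: desired track 173.9°; wind correction -0.3° → command heading 173.6°, groundspeed 104.7 kt
Leg 3: desired track 79.3°; wind correction -4.9° → command heading 74.4°, groundspeed 94.9 kt
Leg 4: desired track 298.1°; wind correction +4.2° → command heading 302.3°, groundspeed 91.9 kt
Leg 5: desired track 201.9°; wind correction +2.1° → command heading 204.0°, groundspeed 103.9 kt

Leg 1: heading=169.3°, groundspeed=104.6 kt
Leg 2: heading=173.6°, groundspeed=104.7 kt
Leg 3: heading=74.4°, groundspeed=94.9 kt
Leg 4: heading=302.3°, groundspeed=91.9 kt
Leg 5: heading=204.0°, groundspeed=103.9 kt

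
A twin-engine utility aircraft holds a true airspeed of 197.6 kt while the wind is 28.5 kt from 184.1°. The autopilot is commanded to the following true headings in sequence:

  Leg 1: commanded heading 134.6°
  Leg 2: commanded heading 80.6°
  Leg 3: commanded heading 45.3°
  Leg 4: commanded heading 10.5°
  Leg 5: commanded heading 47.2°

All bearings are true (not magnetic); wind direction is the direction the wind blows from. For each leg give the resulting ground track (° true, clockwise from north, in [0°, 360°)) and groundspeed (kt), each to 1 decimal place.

Leg 1: heading 134.6°; drift -6.9° → track 127.7°, groundspeed 180.4 kt
Leg 2: heading 80.6°; drift -7.7° → track 72.9°, groundspeed 206.1 kt
Leg 3: heading 45.3°; drift -4.9° → track 40.4°, groundspeed 219.8 kt
Leg 4: heading 10.5°; drift -0.8° → track 9.7°, groundspeed 225.9 kt
Leg 5: heading 47.2°; drift -5.1° → track 42.1°, groundspeed 219.3 kt

Leg 1: track=127.7°, groundspeed=180.4 kt
Leg 2: track=72.9°, groundspeed=206.1 kt
Leg 3: track=40.4°, groundspeed=219.8 kt
Leg 4: track=9.7°, groundspeed=225.9 kt
Leg 5: track=42.1°, groundspeed=219.3 kt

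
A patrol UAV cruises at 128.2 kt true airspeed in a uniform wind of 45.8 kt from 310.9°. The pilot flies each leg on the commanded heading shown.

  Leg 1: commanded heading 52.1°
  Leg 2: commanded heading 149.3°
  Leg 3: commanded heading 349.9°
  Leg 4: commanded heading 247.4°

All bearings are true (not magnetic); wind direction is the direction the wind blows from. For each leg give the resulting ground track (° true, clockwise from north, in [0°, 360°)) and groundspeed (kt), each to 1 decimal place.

Leg 1: track=70.2°, groundspeed=144.3 kt
Leg 2: track=144.5°, groundspeed=172.3 kt
Leg 3: track=7.2°, groundspeed=97.0 kt
Leg 4: track=226.6°, groundspeed=115.3 kt

Leg 1: heading 52.1°; drift +18.1° → track 70.2°, groundspeed 144.3 kt
Leg 2: heading 149.3°; drift -4.8° → track 144.5°, groundspeed 172.3 kt
Leg 3: heading 349.9°; drift +17.3° → track 7.2°, groundspeed 97.0 kt
Leg 4: heading 247.4°; drift -20.8° → track 226.6°, groundspeed 115.3 kt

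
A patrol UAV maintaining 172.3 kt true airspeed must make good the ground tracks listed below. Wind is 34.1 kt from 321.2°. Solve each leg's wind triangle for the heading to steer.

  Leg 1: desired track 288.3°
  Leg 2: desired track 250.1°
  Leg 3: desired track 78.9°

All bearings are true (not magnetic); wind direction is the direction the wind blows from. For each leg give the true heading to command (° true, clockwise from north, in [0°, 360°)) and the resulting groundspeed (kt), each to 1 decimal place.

Leg 1: heading=294.5°, groundspeed=142.7 kt
Leg 2: heading=260.9°, groundspeed=158.2 kt
Leg 3: heading=68.8°, groundspeed=185.5 kt

Leg 1: desired track 288.3°; wind correction +6.2° → command heading 294.5°, groundspeed 142.7 kt
Leg 2: desired track 250.1°; wind correction +10.8° → command heading 260.9°, groundspeed 158.2 kt
Leg 3: desired track 78.9°; wind correction -10.1° → command heading 68.8°, groundspeed 185.5 kt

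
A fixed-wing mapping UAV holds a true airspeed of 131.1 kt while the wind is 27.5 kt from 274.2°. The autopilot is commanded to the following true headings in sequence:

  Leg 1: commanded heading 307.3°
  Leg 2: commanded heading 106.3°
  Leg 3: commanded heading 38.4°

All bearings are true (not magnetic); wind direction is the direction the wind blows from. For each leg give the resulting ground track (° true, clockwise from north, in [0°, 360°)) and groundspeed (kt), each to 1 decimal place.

Leg 1: track=315.2°, groundspeed=109.1 kt
Leg 2: track=104.2°, groundspeed=158.1 kt
Leg 3: track=47.2°, groundspeed=148.3 kt

Leg 1: heading 307.3°; drift +7.9° → track 315.2°, groundspeed 109.1 kt
Leg 2: heading 106.3°; drift -2.1° → track 104.2°, groundspeed 158.1 kt
Leg 3: heading 38.4°; drift +8.8° → track 47.2°, groundspeed 148.3 kt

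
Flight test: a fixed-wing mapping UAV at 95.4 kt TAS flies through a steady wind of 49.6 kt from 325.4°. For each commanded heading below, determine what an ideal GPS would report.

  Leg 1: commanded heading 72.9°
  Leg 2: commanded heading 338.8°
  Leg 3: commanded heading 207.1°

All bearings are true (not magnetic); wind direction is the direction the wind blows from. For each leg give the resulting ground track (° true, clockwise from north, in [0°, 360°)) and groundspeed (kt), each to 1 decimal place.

Leg 1: track=96.1°, groundspeed=120.0 kt
Leg 2: track=352.5°, groundspeed=48.5 kt
Leg 3: track=186.9°, groundspeed=126.7 kt

Leg 1: heading 72.9°; drift +23.2° → track 96.1°, groundspeed 120.0 kt
Leg 2: heading 338.8°; drift +13.7° → track 352.5°, groundspeed 48.5 kt
Leg 3: heading 207.1°; drift -20.2° → track 186.9°, groundspeed 126.7 kt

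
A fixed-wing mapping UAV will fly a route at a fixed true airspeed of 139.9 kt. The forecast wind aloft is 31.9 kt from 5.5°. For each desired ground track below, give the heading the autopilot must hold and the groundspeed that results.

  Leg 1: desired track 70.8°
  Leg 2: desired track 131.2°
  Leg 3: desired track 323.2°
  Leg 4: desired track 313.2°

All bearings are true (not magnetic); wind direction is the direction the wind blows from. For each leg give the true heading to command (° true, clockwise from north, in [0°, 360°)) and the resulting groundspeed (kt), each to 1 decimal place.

Leg 1: desired track 70.8°; wind correction -12.0° → command heading 58.8°, groundspeed 123.5 kt
Leg 2: desired track 131.2°; wind correction -10.7° → command heading 120.5°, groundspeed 156.1 kt
Leg 3: desired track 323.2°; wind correction +8.8° → command heading 332.0°, groundspeed 114.6 kt
Leg 4: desired track 313.2°; wind correction +10.4° → command heading 323.6°, groundspeed 118.1 kt

Leg 1: heading=58.8°, groundspeed=123.5 kt
Leg 2: heading=120.5°, groundspeed=156.1 kt
Leg 3: heading=332.0°, groundspeed=114.6 kt
Leg 4: heading=323.6°, groundspeed=118.1 kt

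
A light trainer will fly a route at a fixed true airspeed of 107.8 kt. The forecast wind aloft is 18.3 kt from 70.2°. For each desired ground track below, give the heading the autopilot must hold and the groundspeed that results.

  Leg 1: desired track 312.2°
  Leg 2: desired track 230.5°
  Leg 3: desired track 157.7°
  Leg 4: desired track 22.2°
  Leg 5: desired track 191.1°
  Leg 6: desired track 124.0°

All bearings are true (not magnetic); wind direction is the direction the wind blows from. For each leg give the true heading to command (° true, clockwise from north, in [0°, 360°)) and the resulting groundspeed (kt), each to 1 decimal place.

Leg 1: heading=320.8°, groundspeed=115.2 kt
Leg 2: heading=227.2°, groundspeed=124.9 kt
Leg 3: heading=147.9°, groundspeed=105.4 kt
Leg 4: heading=29.4°, groundspeed=94.7 kt
Leg 5: heading=182.7°, groundspeed=116.0 kt
Leg 6: heading=116.1°, groundspeed=96.0 kt

Leg 1: desired track 312.2°; wind correction +8.6° → command heading 320.8°, groundspeed 115.2 kt
Leg 2: desired track 230.5°; wind correction -3.3° → command heading 227.2°, groundspeed 124.9 kt
Leg 3: desired track 157.7°; wind correction -9.8° → command heading 147.9°, groundspeed 105.4 kt
Leg 4: desired track 22.2°; wind correction +7.2° → command heading 29.4°, groundspeed 94.7 kt
Leg 5: desired track 191.1°; wind correction -8.4° → command heading 182.7°, groundspeed 116.0 kt
Leg 6: desired track 124.0°; wind correction -7.9° → command heading 116.1°, groundspeed 96.0 kt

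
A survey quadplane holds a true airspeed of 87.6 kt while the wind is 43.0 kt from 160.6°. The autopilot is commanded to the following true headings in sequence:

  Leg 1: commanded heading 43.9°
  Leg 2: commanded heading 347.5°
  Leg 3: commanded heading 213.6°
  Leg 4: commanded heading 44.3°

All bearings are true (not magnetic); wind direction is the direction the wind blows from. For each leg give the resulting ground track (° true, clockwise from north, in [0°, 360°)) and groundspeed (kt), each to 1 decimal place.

Leg 1: heading 43.9°; drift -19.8° → track 24.1°, groundspeed 113.6 kt
Leg 2: heading 347.5°; drift -2.3° → track 345.2°, groundspeed 130.4 kt
Leg 3: heading 213.6°; drift +29.1° → track 242.7°, groundspeed 70.6 kt
Leg 4: heading 44.3°; drift -19.9° → track 24.4°, groundspeed 113.4 kt

Leg 1: track=24.1°, groundspeed=113.6 kt
Leg 2: track=345.2°, groundspeed=130.4 kt
Leg 3: track=242.7°, groundspeed=70.6 kt
Leg 4: track=24.4°, groundspeed=113.4 kt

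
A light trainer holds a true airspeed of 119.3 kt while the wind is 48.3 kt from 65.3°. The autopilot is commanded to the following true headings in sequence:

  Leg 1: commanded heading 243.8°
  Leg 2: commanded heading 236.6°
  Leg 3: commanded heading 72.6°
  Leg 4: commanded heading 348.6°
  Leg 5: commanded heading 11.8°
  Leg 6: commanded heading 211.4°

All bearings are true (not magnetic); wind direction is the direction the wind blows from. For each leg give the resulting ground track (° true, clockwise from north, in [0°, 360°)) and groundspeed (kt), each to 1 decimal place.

Leg 1: track=244.2°, groundspeed=167.6 kt
Leg 2: track=239.1°, groundspeed=167.2 kt
Leg 3: track=77.5°, groundspeed=71.7 kt
Leg 4: track=325.1°, groundspeed=118.0 kt
Leg 5: track=348.6°, groundspeed=98.5 kt
Leg 6: track=221.0°, groundspeed=161.7 kt

Leg 1: heading 243.8°; drift +0.4° → track 244.2°, groundspeed 167.6 kt
Leg 2: heading 236.6°; drift +2.5° → track 239.1°, groundspeed 167.2 kt
Leg 3: heading 72.6°; drift +4.9° → track 77.5°, groundspeed 71.7 kt
Leg 4: heading 348.6°; drift -23.5° → track 325.1°, groundspeed 118.0 kt
Leg 5: heading 11.8°; drift -23.2° → track 348.6°, groundspeed 98.5 kt
Leg 6: heading 211.4°; drift +9.6° → track 221.0°, groundspeed 161.7 kt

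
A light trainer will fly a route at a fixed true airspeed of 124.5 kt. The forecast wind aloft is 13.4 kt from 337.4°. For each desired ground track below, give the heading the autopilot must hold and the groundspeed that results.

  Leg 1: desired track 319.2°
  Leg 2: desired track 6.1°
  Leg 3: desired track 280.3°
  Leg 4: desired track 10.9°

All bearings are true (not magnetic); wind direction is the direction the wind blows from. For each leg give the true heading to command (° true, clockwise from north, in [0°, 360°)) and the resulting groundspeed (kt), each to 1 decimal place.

Leg 1: desired track 319.2°; wind correction +1.9° → command heading 321.1°, groundspeed 111.7 kt
Leg 2: desired track 6.1°; wind correction -3.0° → command heading 3.1°, groundspeed 112.6 kt
Leg 3: desired track 280.3°; wind correction +5.2° → command heading 285.5°, groundspeed 116.7 kt
Leg 4: desired track 10.9°; wind correction -3.4° → command heading 7.5°, groundspeed 113.1 kt

Leg 1: heading=321.1°, groundspeed=111.7 kt
Leg 2: heading=3.1°, groundspeed=112.6 kt
Leg 3: heading=285.5°, groundspeed=116.7 kt
Leg 4: heading=7.5°, groundspeed=113.1 kt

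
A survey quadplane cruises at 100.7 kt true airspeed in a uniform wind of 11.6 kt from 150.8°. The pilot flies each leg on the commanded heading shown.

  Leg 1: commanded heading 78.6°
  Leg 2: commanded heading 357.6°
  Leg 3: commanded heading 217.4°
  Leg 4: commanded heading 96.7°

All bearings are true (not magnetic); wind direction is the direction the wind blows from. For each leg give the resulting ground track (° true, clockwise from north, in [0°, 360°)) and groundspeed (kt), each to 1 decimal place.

Leg 1: heading 78.6°; drift -6.5° → track 72.1°, groundspeed 97.8 kt
Leg 2: heading 357.6°; drift -2.7° → track 354.9°, groundspeed 111.2 kt
Leg 3: heading 217.4°; drift +6.3° → track 223.7°, groundspeed 96.7 kt
Leg 4: heading 96.7°; drift -5.7° → track 91.0°, groundspeed 94.4 kt

Leg 1: track=72.1°, groundspeed=97.8 kt
Leg 2: track=354.9°, groundspeed=111.2 kt
Leg 3: track=223.7°, groundspeed=96.7 kt
Leg 4: track=91.0°, groundspeed=94.4 kt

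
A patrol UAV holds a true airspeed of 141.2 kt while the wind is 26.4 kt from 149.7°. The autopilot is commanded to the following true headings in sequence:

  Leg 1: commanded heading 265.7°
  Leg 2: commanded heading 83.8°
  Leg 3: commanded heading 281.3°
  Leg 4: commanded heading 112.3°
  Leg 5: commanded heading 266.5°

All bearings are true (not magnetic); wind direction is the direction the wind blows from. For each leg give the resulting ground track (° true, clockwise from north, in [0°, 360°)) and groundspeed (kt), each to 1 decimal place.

Leg 1: heading 265.7°; drift +8.8° → track 274.5°, groundspeed 154.6 kt
Leg 2: heading 83.8°; drift -10.5° → track 73.3°, groundspeed 132.6 kt
Leg 3: heading 281.3°; drift +7.1° → track 288.4°, groundspeed 160.0 kt
Leg 4: heading 112.3°; drift -7.6° → track 104.7°, groundspeed 121.3 kt
Leg 5: heading 266.5°; drift +8.7° → track 275.2°, groundspeed 154.9 kt

Leg 1: track=274.5°, groundspeed=154.6 kt
Leg 2: track=73.3°, groundspeed=132.6 kt
Leg 3: track=288.4°, groundspeed=160.0 kt
Leg 4: track=104.7°, groundspeed=121.3 kt
Leg 5: track=275.2°, groundspeed=154.9 kt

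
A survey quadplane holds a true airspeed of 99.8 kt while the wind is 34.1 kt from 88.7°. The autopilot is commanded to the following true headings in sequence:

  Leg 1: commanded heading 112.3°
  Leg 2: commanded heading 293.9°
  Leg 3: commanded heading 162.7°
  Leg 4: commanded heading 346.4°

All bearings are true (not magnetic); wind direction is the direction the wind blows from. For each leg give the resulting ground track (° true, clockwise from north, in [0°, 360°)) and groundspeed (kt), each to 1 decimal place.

Leg 1: heading 112.3°; drift +11.3° → track 123.6°, groundspeed 69.9 kt
Leg 2: heading 293.9°; drift -6.3° → track 287.6°, groundspeed 131.5 kt
Leg 3: heading 162.7°; drift +19.9° → track 182.6°, groundspeed 96.2 kt
Leg 4: heading 346.4°; drift -17.3° → track 329.1°, groundspeed 112.1 kt

Leg 1: track=123.6°, groundspeed=69.9 kt
Leg 2: track=287.6°, groundspeed=131.5 kt
Leg 3: track=182.6°, groundspeed=96.2 kt
Leg 4: track=329.1°, groundspeed=112.1 kt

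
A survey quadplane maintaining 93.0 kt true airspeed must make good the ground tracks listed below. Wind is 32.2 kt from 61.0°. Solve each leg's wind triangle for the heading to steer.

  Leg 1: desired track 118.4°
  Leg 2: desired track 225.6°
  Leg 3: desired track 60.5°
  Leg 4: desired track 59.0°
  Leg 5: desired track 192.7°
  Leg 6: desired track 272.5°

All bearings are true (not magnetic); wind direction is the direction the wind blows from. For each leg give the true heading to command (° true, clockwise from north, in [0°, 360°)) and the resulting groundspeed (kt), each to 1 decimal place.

Leg 1: desired track 118.4°; wind correction -17.0° → command heading 101.4°, groundspeed 71.6 kt
Leg 2: desired track 225.6°; wind correction -5.3° → command heading 220.3°, groundspeed 123.6 kt
Leg 3: desired track 60.5°; wind correction +0.2° → command heading 60.7°, groundspeed 60.8 kt
Leg 4: desired track 59.0°; wind correction +0.7° → command heading 59.7°, groundspeed 60.8 kt
Leg 5: desired track 192.7°; wind correction -15.0° → command heading 177.7°, groundspeed 111.3 kt
Leg 6: desired track 272.5°; wind correction +10.4° → command heading 282.9°, groundspeed 118.9 kt

Leg 1: heading=101.4°, groundspeed=71.6 kt
Leg 2: heading=220.3°, groundspeed=123.6 kt
Leg 3: heading=60.7°, groundspeed=60.8 kt
Leg 4: heading=59.7°, groundspeed=60.8 kt
Leg 5: heading=177.7°, groundspeed=111.3 kt
Leg 6: heading=282.9°, groundspeed=118.9 kt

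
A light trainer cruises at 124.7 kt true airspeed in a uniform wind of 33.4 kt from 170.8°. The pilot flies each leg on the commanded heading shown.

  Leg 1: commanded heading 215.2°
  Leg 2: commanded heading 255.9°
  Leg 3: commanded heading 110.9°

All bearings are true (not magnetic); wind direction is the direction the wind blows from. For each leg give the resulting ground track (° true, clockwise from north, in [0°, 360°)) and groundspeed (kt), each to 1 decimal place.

Leg 1: track=228.2°, groundspeed=103.5 kt
Leg 2: track=271.2°, groundspeed=126.3 kt
Leg 3: track=95.9°, groundspeed=111.8 kt

Leg 1: heading 215.2°; drift +13.0° → track 228.2°, groundspeed 103.5 kt
Leg 2: heading 255.9°; drift +15.3° → track 271.2°, groundspeed 126.3 kt
Leg 3: heading 110.9°; drift -15.0° → track 95.9°, groundspeed 111.8 kt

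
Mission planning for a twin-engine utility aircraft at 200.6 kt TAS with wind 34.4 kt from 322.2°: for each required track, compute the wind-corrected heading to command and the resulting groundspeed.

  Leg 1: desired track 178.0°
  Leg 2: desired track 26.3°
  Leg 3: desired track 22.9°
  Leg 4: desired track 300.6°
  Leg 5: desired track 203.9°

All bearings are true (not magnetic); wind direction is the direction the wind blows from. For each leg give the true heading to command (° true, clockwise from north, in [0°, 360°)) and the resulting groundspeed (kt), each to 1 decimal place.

Leg 1: heading=183.8°, groundspeed=227.5 kt
Leg 2: heading=17.4°, groundspeed=183.2 kt
Leg 3: heading=14.3°, groundspeed=181.5 kt
Leg 4: heading=304.2°, groundspeed=168.2 kt
Leg 5: heading=212.6°, groundspeed=214.6 kt

Leg 1: desired track 178.0°; wind correction +5.8° → command heading 183.8°, groundspeed 227.5 kt
Leg 2: desired track 26.3°; wind correction -8.9° → command heading 17.4°, groundspeed 183.2 kt
Leg 3: desired track 22.9°; wind correction -8.6° → command heading 14.3°, groundspeed 181.5 kt
Leg 4: desired track 300.6°; wind correction +3.6° → command heading 304.2°, groundspeed 168.2 kt
Leg 5: desired track 203.9°; wind correction +8.7° → command heading 212.6°, groundspeed 214.6 kt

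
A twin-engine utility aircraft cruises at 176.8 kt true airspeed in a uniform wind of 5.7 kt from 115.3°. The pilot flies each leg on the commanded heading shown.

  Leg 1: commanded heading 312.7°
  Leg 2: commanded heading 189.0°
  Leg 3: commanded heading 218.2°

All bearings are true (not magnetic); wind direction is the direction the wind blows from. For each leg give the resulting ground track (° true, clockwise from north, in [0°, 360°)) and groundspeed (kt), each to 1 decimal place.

Leg 1: heading 312.7°; drift -0.5° → track 312.2°, groundspeed 182.2 kt
Leg 2: heading 189.0°; drift +1.8° → track 190.8°, groundspeed 175.3 kt
Leg 3: heading 218.2°; drift +1.8° → track 220.0°, groundspeed 178.2 kt

Leg 1: track=312.2°, groundspeed=182.2 kt
Leg 2: track=190.8°, groundspeed=175.3 kt
Leg 3: track=220.0°, groundspeed=178.2 kt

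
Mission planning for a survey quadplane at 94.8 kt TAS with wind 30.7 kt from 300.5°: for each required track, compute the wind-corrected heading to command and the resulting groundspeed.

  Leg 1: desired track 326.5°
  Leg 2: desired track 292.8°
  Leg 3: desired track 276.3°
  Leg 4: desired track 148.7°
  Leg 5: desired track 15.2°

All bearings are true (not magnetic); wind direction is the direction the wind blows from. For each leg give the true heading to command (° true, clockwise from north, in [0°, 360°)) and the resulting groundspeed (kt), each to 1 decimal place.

Leg 1: desired track 326.5°; wind correction -8.2° → command heading 318.3°, groundspeed 66.2 kt
Leg 2: desired track 292.8°; wind correction +2.5° → command heading 295.3°, groundspeed 64.3 kt
Leg 3: desired track 276.3°; wind correction +7.6° → command heading 283.9°, groundspeed 66.0 kt
Leg 4: desired track 148.7°; wind correction +8.8° → command heading 157.5°, groundspeed 120.7 kt
Leg 5: desired track 15.2°; wind correction -18.2° → command heading 357.0°, groundspeed 82.0 kt

Leg 1: heading=318.3°, groundspeed=66.2 kt
Leg 2: heading=295.3°, groundspeed=64.3 kt
Leg 3: heading=283.9°, groundspeed=66.0 kt
Leg 4: heading=157.5°, groundspeed=120.7 kt
Leg 5: heading=357.0°, groundspeed=82.0 kt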